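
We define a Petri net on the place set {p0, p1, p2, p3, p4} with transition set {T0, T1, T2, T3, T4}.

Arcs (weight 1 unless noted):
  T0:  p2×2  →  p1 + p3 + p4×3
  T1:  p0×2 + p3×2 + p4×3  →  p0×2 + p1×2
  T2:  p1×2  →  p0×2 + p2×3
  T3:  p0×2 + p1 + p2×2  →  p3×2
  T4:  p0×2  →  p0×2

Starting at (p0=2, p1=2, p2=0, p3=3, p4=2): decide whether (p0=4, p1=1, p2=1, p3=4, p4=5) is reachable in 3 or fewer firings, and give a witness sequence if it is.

YES — reachable via ⟨T2, T0⟩ (2 firings)

step 1: fire T2:  (p0=2, p1=2, p2=0, p3=3, p4=2) → (p0=4, p1=0, p2=3, p3=3, p4=2)
step 2: fire T0:  (p0=4, p1=0, p2=3, p3=3, p4=2) → (p0=4, p1=1, p2=1, p3=4, p4=5)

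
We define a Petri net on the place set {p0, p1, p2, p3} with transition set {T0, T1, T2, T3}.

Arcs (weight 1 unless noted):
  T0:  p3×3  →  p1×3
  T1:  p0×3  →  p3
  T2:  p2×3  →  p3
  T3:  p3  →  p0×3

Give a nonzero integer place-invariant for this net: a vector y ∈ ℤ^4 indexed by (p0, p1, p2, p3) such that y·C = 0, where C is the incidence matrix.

y = (p0:1, p1:3, p2:1, p3:3)

Incidence matrix C (rows=places, cols=transitions):
       T0   T1   T2   T3
   p0   0   -3    0    3
   p1   3    0    0    0
   p2   0    0   -3    0
   p3  -3    1    1   -1

Candidate y = [1, 3, 1, 3]; check y·C column-wise:
  col T0: 1·0 + 3·3 + 1·0 + 3·-3 = 0
  col T1: 1·-3 + 3·0 + 1·0 + 3·1 = 0
  col T2: 1·0 + 3·0 + 1·-3 + 3·1 = 0
  col T3: 1·3 + 3·0 + 1·0 + 3·-1 = 0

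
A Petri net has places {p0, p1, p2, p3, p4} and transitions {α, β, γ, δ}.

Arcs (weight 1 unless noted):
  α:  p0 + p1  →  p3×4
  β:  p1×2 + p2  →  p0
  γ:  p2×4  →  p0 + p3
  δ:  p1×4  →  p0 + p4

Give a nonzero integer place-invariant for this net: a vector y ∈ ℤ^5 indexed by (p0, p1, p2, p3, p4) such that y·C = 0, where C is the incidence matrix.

y = (p0:3, p1:1, p2:1, p3:1, p4:1)

Incidence matrix C (rows=places, cols=transitions):
        α    β    γ    δ
   p0  -1    1    1    1
   p1  -1   -2    0   -4
   p2   0   -1   -4    0
   p3   4    0    1    0
   p4   0    0    0    1

Candidate y = [3, 1, 1, 1, 1]; check y·C column-wise:
  col α: 3·-1 + 1·-1 + 1·0 + 1·4 + 1·0 = 0
  col β: 3·1 + 1·-2 + 1·-1 + 1·0 + 1·0 = 0
  col γ: 3·1 + 1·0 + 1·-4 + 1·1 + 1·0 = 0
  col δ: 3·1 + 1·-4 + 1·0 + 1·0 + 1·1 = 0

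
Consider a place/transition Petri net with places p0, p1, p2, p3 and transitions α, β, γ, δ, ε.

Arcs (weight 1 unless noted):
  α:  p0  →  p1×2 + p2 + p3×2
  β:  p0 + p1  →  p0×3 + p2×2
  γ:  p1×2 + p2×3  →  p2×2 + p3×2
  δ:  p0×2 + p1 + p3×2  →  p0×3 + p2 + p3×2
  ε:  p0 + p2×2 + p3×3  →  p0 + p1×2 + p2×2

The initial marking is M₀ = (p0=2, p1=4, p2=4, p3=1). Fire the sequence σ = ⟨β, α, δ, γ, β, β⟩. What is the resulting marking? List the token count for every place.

step 1: fire β:  (p0=2, p1=4, p2=4, p3=1) → (p0=4, p1=3, p2=6, p3=1)
step 2: fire α:  (p0=4, p1=3, p2=6, p3=1) → (p0=3, p1=5, p2=7, p3=3)
step 3: fire δ:  (p0=3, p1=5, p2=7, p3=3) → (p0=4, p1=4, p2=8, p3=3)
step 4: fire γ:  (p0=4, p1=4, p2=8, p3=3) → (p0=4, p1=2, p2=7, p3=5)
step 5: fire β:  (p0=4, p1=2, p2=7, p3=5) → (p0=6, p1=1, p2=9, p3=5)
step 6: fire β:  (p0=6, p1=1, p2=9, p3=5) → (p0=8, p1=0, p2=11, p3=5)

(p0=8, p1=0, p2=11, p3=5)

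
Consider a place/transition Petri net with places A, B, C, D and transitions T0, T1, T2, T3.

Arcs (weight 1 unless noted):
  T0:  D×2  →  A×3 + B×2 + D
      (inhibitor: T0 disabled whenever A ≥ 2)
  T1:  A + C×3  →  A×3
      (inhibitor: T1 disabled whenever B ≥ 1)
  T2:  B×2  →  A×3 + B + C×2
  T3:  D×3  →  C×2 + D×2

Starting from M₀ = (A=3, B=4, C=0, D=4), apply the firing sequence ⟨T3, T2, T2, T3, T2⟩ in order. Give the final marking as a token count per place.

(A=12, B=1, C=10, D=2)

step 1: fire T3:  (A=3, B=4, C=0, D=4) → (A=3, B=4, C=2, D=3)
step 2: fire T2:  (A=3, B=4, C=2, D=3) → (A=6, B=3, C=4, D=3)
step 3: fire T2:  (A=6, B=3, C=4, D=3) → (A=9, B=2, C=6, D=3)
step 4: fire T3:  (A=9, B=2, C=6, D=3) → (A=9, B=2, C=8, D=2)
step 5: fire T2:  (A=9, B=2, C=8, D=2) → (A=12, B=1, C=10, D=2)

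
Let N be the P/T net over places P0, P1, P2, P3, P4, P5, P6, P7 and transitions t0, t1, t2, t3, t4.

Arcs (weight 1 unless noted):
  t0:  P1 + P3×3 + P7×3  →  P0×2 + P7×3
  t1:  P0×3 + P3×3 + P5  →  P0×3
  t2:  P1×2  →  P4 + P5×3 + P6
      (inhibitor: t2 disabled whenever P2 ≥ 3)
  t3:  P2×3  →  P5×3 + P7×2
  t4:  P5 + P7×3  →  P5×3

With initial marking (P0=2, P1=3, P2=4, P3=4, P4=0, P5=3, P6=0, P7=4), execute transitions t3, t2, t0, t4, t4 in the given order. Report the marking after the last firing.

(P0=4, P1=0, P2=1, P3=1, P4=1, P5=13, P6=1, P7=0)

step 1: fire t3:  (P0=2, P1=3, P2=4, P3=4, P4=0, P5=3, P6=0, P7=4) → (P0=2, P1=3, P2=1, P3=4, P4=0, P5=6, P6=0, P7=6)
step 2: fire t2:  (P0=2, P1=3, P2=1, P3=4, P4=0, P5=6, P6=0, P7=6) → (P0=2, P1=1, P2=1, P3=4, P4=1, P5=9, P6=1, P7=6)
step 3: fire t0:  (P0=2, P1=1, P2=1, P3=4, P4=1, P5=9, P6=1, P7=6) → (P0=4, P1=0, P2=1, P3=1, P4=1, P5=9, P6=1, P7=6)
step 4: fire t4:  (P0=4, P1=0, P2=1, P3=1, P4=1, P5=9, P6=1, P7=6) → (P0=4, P1=0, P2=1, P3=1, P4=1, P5=11, P6=1, P7=3)
step 5: fire t4:  (P0=4, P1=0, P2=1, P3=1, P4=1, P5=11, P6=1, P7=3) → (P0=4, P1=0, P2=1, P3=1, P4=1, P5=13, P6=1, P7=0)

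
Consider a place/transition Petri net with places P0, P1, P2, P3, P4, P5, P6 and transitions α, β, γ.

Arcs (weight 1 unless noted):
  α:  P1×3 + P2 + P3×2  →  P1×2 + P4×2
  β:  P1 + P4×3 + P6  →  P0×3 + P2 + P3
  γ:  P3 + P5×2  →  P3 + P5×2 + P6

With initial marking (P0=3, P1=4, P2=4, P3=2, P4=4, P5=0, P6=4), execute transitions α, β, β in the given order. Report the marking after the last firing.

(P0=9, P1=1, P2=5, P3=2, P4=0, P5=0, P6=2)

step 1: fire α:  (P0=3, P1=4, P2=4, P3=2, P4=4, P5=0, P6=4) → (P0=3, P1=3, P2=3, P3=0, P4=6, P5=0, P6=4)
step 2: fire β:  (P0=3, P1=3, P2=3, P3=0, P4=6, P5=0, P6=4) → (P0=6, P1=2, P2=4, P3=1, P4=3, P5=0, P6=3)
step 3: fire β:  (P0=6, P1=2, P2=4, P3=1, P4=3, P5=0, P6=3) → (P0=9, P1=1, P2=5, P3=2, P4=0, P5=0, P6=2)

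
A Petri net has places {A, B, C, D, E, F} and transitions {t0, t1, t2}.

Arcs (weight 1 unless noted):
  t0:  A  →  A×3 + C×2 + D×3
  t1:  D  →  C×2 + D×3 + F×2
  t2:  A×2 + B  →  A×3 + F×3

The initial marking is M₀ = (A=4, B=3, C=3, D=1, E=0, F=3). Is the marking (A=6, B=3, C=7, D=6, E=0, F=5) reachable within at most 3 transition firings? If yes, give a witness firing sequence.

YES — reachable via ⟨t0, t1⟩ (2 firings)

step 1: fire t0:  (A=4, B=3, C=3, D=1, E=0, F=3) → (A=6, B=3, C=5, D=4, E=0, F=3)
step 2: fire t1:  (A=6, B=3, C=5, D=4, E=0, F=3) → (A=6, B=3, C=7, D=6, E=0, F=5)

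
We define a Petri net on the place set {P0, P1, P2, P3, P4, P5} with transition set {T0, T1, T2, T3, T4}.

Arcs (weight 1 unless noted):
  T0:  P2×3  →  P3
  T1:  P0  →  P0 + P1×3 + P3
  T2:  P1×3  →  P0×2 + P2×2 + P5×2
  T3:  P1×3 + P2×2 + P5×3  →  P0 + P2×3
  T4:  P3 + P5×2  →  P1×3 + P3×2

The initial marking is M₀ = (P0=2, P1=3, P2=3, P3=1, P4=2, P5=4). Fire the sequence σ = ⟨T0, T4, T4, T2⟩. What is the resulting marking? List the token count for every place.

step 1: fire T0:  (P0=2, P1=3, P2=3, P3=1, P4=2, P5=4) → (P0=2, P1=3, P2=0, P3=2, P4=2, P5=4)
step 2: fire T4:  (P0=2, P1=3, P2=0, P3=2, P4=2, P5=4) → (P0=2, P1=6, P2=0, P3=3, P4=2, P5=2)
step 3: fire T4:  (P0=2, P1=6, P2=0, P3=3, P4=2, P5=2) → (P0=2, P1=9, P2=0, P3=4, P4=2, P5=0)
step 4: fire T2:  (P0=2, P1=9, P2=0, P3=4, P4=2, P5=0) → (P0=4, P1=6, P2=2, P3=4, P4=2, P5=2)

(P0=4, P1=6, P2=2, P3=4, P4=2, P5=2)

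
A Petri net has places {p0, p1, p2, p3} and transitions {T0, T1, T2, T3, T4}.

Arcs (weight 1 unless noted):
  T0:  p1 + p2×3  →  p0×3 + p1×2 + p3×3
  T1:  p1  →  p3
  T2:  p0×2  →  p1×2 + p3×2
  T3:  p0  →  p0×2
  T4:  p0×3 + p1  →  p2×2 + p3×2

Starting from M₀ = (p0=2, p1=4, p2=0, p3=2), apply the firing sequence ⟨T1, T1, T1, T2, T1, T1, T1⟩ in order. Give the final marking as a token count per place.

(p0=0, p1=0, p2=0, p3=10)

step 1: fire T1:  (p0=2, p1=4, p2=0, p3=2) → (p0=2, p1=3, p2=0, p3=3)
step 2: fire T1:  (p0=2, p1=3, p2=0, p3=3) → (p0=2, p1=2, p2=0, p3=4)
step 3: fire T1:  (p0=2, p1=2, p2=0, p3=4) → (p0=2, p1=1, p2=0, p3=5)
step 4: fire T2:  (p0=2, p1=1, p2=0, p3=5) → (p0=0, p1=3, p2=0, p3=7)
step 5: fire T1:  (p0=0, p1=3, p2=0, p3=7) → (p0=0, p1=2, p2=0, p3=8)
step 6: fire T1:  (p0=0, p1=2, p2=0, p3=8) → (p0=0, p1=1, p2=0, p3=9)
step 7: fire T1:  (p0=0, p1=1, p2=0, p3=9) → (p0=0, p1=0, p2=0, p3=10)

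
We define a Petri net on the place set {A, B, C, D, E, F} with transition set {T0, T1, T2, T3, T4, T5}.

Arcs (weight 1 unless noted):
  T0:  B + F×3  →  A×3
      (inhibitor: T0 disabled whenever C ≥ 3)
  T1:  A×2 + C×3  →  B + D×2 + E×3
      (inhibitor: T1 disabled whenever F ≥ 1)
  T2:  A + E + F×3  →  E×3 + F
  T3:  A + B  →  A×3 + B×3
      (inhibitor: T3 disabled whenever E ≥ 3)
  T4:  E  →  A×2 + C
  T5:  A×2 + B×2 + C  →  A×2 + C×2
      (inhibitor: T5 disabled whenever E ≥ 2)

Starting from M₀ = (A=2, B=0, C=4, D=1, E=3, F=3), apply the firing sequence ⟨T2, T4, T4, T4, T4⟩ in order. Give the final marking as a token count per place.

step 1: fire T2:  (A=2, B=0, C=4, D=1, E=3, F=3) → (A=1, B=0, C=4, D=1, E=5, F=1)
step 2: fire T4:  (A=1, B=0, C=4, D=1, E=5, F=1) → (A=3, B=0, C=5, D=1, E=4, F=1)
step 3: fire T4:  (A=3, B=0, C=5, D=1, E=4, F=1) → (A=5, B=0, C=6, D=1, E=3, F=1)
step 4: fire T4:  (A=5, B=0, C=6, D=1, E=3, F=1) → (A=7, B=0, C=7, D=1, E=2, F=1)
step 5: fire T4:  (A=7, B=0, C=7, D=1, E=2, F=1) → (A=9, B=0, C=8, D=1, E=1, F=1)

(A=9, B=0, C=8, D=1, E=1, F=1)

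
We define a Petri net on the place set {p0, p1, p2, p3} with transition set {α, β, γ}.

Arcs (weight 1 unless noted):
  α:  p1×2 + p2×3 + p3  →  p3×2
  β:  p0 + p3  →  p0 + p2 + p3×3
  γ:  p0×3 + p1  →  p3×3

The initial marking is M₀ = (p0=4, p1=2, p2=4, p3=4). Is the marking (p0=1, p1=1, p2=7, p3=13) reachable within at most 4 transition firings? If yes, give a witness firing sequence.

YES — reachable via ⟨β, β, β, γ⟩ (4 firings)

step 1: fire β:  (p0=4, p1=2, p2=4, p3=4) → (p0=4, p1=2, p2=5, p3=6)
step 2: fire β:  (p0=4, p1=2, p2=5, p3=6) → (p0=4, p1=2, p2=6, p3=8)
step 3: fire β:  (p0=4, p1=2, p2=6, p3=8) → (p0=4, p1=2, p2=7, p3=10)
step 4: fire γ:  (p0=4, p1=2, p2=7, p3=10) → (p0=1, p1=1, p2=7, p3=13)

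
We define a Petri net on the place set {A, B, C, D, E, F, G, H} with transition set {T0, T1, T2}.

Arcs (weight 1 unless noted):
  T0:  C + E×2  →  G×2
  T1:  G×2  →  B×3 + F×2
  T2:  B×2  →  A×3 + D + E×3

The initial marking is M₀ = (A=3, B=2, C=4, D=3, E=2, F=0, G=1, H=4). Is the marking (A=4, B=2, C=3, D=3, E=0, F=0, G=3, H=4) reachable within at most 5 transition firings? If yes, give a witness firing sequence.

NO — not reachable within 5 firings

depth 0: 1 marking
depth 1: 3 markings reached so far
depth 2: 5 markings reached so far
depth 3: 7 markings reached so far
depth 4: 9 markings reached so far
depth 5: 11 markings reached so far
target is not among the 11 markings reachable within 5 steps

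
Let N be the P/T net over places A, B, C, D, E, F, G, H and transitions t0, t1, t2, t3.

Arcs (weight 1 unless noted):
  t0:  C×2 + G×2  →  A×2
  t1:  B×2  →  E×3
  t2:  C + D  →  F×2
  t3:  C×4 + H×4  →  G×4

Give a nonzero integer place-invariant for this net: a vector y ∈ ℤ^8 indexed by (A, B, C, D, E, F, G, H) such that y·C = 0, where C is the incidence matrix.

y = (A:0, B:3, C:0, D:0, E:2, F:0, G:0, H:0)

Incidence matrix C (rows=places, cols=transitions):
       t0   t1   t2   t3
    A   2    0    0    0
    B   0   -2    0    0
    C  -2    0   -1   -4
    D   0    0   -1    0
    E   0    3    0    0
    F   0    0    2    0
    G  -2    0    0    4
    H   0    0    0   -4

Candidate y = [0, 3, 0, 0, 2, 0, 0, 0]; check y·C column-wise:
  col t0: 0·2 + 3·0 + 0·-2 + 2·0 + 0·-2 = 0
  col t1: 3·-2 + 2·3 = 0
  col t2: 3·0 + 0·-1 + 0·-1 + 2·0 + 0·2 = 0
  col t3: 3·0 + 0·-4 + 2·0 + 0·4 + 0·-4 = 0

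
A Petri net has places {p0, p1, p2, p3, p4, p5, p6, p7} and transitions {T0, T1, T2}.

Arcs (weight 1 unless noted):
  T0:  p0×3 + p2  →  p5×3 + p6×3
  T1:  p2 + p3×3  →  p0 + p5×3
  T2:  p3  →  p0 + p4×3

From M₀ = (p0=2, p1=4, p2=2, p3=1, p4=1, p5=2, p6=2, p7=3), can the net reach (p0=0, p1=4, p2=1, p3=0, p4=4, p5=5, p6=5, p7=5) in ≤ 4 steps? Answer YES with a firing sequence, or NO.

depth 0: 1 marking
depth 1: 2 markings reached so far
depth 2: 3 markings reached so far
depth 3: 3 markings reached so far
(frontier empty at depth 3; search complete)
target is not among the 3 markings reachable within 4 steps

NO — not reachable within 4 firings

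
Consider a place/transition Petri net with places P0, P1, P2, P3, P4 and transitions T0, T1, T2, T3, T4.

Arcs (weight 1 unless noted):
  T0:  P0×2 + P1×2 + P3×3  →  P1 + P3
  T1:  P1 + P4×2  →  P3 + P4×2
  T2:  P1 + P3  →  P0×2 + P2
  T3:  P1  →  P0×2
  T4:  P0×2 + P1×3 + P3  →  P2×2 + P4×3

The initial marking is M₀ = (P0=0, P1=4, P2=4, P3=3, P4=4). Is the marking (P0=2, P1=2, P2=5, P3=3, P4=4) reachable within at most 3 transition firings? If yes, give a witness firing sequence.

step 1: fire T1:  (P0=0, P1=4, P2=4, P3=3, P4=4) → (P0=0, P1=3, P2=4, P3=4, P4=4)
step 2: fire T2:  (P0=0, P1=3, P2=4, P3=4, P4=4) → (P0=2, P1=2, P2=5, P3=3, P4=4)

YES — reachable via ⟨T1, T2⟩ (2 firings)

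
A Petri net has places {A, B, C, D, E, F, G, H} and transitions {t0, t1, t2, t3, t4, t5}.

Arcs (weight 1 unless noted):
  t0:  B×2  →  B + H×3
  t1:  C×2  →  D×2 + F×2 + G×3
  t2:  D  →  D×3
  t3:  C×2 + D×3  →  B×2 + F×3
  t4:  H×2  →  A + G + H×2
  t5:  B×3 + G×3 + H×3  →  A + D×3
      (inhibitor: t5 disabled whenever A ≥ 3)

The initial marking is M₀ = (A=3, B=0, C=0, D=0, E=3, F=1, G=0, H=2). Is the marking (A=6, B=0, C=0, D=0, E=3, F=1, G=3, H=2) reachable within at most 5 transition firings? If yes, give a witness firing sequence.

step 1: fire t4:  (A=3, B=0, C=0, D=0, E=3, F=1, G=0, H=2) → (A=4, B=0, C=0, D=0, E=3, F=1, G=1, H=2)
step 2: fire t4:  (A=4, B=0, C=0, D=0, E=3, F=1, G=1, H=2) → (A=5, B=0, C=0, D=0, E=3, F=1, G=2, H=2)
step 3: fire t4:  (A=5, B=0, C=0, D=0, E=3, F=1, G=2, H=2) → (A=6, B=0, C=0, D=0, E=3, F=1, G=3, H=2)

YES — reachable via ⟨t4, t4, t4⟩ (3 firings)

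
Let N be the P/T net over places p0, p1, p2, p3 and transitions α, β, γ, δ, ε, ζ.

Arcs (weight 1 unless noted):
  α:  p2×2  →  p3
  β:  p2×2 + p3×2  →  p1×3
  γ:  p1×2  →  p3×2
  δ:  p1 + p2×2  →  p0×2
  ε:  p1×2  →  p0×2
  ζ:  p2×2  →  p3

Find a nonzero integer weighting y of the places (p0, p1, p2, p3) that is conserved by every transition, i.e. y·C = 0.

y = (p0:2, p1:2, p2:1, p3:2)

Incidence matrix C (rows=places, cols=transitions):
        α    β    γ    δ    ε    ζ
   p0   0    0    0    2    2    0
   p1   0    3   -2   -1   -2    0
   p2  -2   -2    0   -2    0   -2
   p3   1   -2    2    0    0    1

Candidate y = [2, 2, 1, 2]; check y·C column-wise:
  col α: 2·0 + 2·0 + 1·-2 + 2·1 = 0
  col β: 2·0 + 2·3 + 1·-2 + 2·-2 = 0
  col γ: 2·0 + 2·-2 + 1·0 + 2·2 = 0
  col δ: 2·2 + 2·-1 + 1·-2 + 2·0 = 0
  col ε: 2·2 + 2·-2 + 1·0 + 2·0 = 0
  col ζ: 2·0 + 2·0 + 1·-2 + 2·1 = 0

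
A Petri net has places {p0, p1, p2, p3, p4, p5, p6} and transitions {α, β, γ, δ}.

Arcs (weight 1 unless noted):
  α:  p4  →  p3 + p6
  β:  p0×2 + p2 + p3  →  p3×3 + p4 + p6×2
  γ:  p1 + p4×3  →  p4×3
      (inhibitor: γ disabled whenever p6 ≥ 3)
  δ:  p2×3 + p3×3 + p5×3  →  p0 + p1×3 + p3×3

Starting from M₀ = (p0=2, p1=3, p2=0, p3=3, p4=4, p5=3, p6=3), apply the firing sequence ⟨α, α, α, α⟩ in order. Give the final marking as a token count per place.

(p0=2, p1=3, p2=0, p3=7, p4=0, p5=3, p6=7)

step 1: fire α:  (p0=2, p1=3, p2=0, p3=3, p4=4, p5=3, p6=3) → (p0=2, p1=3, p2=0, p3=4, p4=3, p5=3, p6=4)
step 2: fire α:  (p0=2, p1=3, p2=0, p3=4, p4=3, p5=3, p6=4) → (p0=2, p1=3, p2=0, p3=5, p4=2, p5=3, p6=5)
step 3: fire α:  (p0=2, p1=3, p2=0, p3=5, p4=2, p5=3, p6=5) → (p0=2, p1=3, p2=0, p3=6, p4=1, p5=3, p6=6)
step 4: fire α:  (p0=2, p1=3, p2=0, p3=6, p4=1, p5=3, p6=6) → (p0=2, p1=3, p2=0, p3=7, p4=0, p5=3, p6=7)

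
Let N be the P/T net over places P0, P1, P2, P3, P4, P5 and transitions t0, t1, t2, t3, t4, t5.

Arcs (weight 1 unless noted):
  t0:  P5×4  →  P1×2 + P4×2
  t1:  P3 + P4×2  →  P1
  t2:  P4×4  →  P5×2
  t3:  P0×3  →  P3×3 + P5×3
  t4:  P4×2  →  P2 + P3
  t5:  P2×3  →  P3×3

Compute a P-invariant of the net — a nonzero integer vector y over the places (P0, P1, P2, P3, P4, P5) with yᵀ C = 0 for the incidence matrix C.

Incidence matrix C (rows=places, cols=transitions):
       t0   t1   t2   t3   t4   t5
   P0   0    0    0   -3    0    0
   P1   2    1    0    0    0    0
   P2   0    0    0    0    1   -3
   P3   0   -1    0    3    1    3
   P4   2   -2   -4    0   -2    0
   P5  -4    0    2    3    0    0

Candidate y = [3, 3, 1, 1, 1, 2]; check y·C column-wise:
  col t0: 3·0 + 3·2 + 1·0 + 1·0 + 1·2 + 2·-4 = 0
  col t1: 3·0 + 3·1 + 1·0 + 1·-1 + 1·-2 + 2·0 = 0
  col t2: 3·0 + 3·0 + 1·0 + 1·0 + 1·-4 + 2·2 = 0
  col t3: 3·-3 + 3·0 + 1·0 + 1·3 + 1·0 + 2·3 = 0
  col t4: 3·0 + 3·0 + 1·1 + 1·1 + 1·-2 + 2·0 = 0
  col t5: 3·0 + 3·0 + 1·-3 + 1·3 + 1·0 + 2·0 = 0

y = (P0:3, P1:3, P2:1, P3:1, P4:1, P5:2)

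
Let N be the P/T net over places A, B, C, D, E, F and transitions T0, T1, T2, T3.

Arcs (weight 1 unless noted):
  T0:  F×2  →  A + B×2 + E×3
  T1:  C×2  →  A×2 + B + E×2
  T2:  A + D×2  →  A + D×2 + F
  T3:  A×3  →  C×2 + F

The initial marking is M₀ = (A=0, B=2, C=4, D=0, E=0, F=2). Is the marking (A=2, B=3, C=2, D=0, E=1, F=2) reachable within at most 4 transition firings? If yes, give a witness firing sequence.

depth 0: 1 marking
depth 1: 3 markings reached so far
depth 2: 5 markings reached so far
depth 3: 8 markings reached so far
depth 4: 10 markings reached so far
target is not among the 10 markings reachable within 4 steps

NO — not reachable within 4 firings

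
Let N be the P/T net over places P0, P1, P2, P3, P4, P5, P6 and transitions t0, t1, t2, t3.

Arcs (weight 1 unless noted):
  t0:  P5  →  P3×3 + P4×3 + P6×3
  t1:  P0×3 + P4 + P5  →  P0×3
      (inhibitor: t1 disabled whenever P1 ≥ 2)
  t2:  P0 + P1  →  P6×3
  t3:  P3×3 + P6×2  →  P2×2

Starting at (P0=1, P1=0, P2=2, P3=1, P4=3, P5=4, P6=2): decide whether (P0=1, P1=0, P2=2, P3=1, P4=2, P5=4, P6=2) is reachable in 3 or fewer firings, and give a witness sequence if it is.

NO — not reachable within 3 firings

depth 0: 1 marking
depth 1: 2 markings reached so far
depth 2: 4 markings reached so far
depth 3: 6 markings reached so far
target is not among the 6 markings reachable within 3 steps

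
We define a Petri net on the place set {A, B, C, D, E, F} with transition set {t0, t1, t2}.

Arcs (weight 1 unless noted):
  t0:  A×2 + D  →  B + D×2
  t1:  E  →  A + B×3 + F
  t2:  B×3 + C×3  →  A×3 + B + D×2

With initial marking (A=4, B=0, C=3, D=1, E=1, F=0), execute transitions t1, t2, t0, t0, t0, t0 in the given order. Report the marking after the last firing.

(A=0, B=5, C=0, D=7, E=0, F=1)

step 1: fire t1:  (A=4, B=0, C=3, D=1, E=1, F=0) → (A=5, B=3, C=3, D=1, E=0, F=1)
step 2: fire t2:  (A=5, B=3, C=3, D=1, E=0, F=1) → (A=8, B=1, C=0, D=3, E=0, F=1)
step 3: fire t0:  (A=8, B=1, C=0, D=3, E=0, F=1) → (A=6, B=2, C=0, D=4, E=0, F=1)
step 4: fire t0:  (A=6, B=2, C=0, D=4, E=0, F=1) → (A=4, B=3, C=0, D=5, E=0, F=1)
step 5: fire t0:  (A=4, B=3, C=0, D=5, E=0, F=1) → (A=2, B=4, C=0, D=6, E=0, F=1)
step 6: fire t0:  (A=2, B=4, C=0, D=6, E=0, F=1) → (A=0, B=5, C=0, D=7, E=0, F=1)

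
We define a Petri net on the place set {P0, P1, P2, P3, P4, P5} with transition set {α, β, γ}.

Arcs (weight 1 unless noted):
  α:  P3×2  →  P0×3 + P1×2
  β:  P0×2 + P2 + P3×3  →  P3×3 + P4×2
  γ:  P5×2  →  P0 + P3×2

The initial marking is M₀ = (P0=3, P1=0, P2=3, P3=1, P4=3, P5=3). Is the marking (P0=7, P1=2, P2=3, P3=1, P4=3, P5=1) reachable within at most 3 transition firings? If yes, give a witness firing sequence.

YES — reachable via ⟨γ, α⟩ (2 firings)

step 1: fire γ:  (P0=3, P1=0, P2=3, P3=1, P4=3, P5=3) → (P0=4, P1=0, P2=3, P3=3, P4=3, P5=1)
step 2: fire α:  (P0=4, P1=0, P2=3, P3=3, P4=3, P5=1) → (P0=7, P1=2, P2=3, P3=1, P4=3, P5=1)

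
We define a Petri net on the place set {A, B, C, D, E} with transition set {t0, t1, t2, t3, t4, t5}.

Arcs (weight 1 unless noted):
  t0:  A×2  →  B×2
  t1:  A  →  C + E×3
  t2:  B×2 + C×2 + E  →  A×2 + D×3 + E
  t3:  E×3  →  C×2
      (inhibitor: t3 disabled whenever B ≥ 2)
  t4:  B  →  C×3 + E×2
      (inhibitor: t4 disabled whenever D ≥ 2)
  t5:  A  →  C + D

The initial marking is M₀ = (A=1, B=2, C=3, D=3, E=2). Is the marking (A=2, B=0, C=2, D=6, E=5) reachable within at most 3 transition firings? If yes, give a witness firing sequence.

step 1: fire t1:  (A=1, B=2, C=3, D=3, E=2) → (A=0, B=2, C=4, D=3, E=5)
step 2: fire t2:  (A=0, B=2, C=4, D=3, E=5) → (A=2, B=0, C=2, D=6, E=5)

YES — reachable via ⟨t1, t2⟩ (2 firings)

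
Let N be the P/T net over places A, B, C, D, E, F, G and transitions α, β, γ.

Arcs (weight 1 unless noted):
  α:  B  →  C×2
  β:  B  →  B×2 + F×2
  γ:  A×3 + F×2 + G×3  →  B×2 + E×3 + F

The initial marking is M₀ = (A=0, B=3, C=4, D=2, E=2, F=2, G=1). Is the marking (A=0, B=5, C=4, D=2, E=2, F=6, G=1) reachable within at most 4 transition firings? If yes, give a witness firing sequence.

YES — reachable via ⟨β, β⟩ (2 firings)

step 1: fire β:  (A=0, B=3, C=4, D=2, E=2, F=2, G=1) → (A=0, B=4, C=4, D=2, E=2, F=4, G=1)
step 2: fire β:  (A=0, B=4, C=4, D=2, E=2, F=4, G=1) → (A=0, B=5, C=4, D=2, E=2, F=6, G=1)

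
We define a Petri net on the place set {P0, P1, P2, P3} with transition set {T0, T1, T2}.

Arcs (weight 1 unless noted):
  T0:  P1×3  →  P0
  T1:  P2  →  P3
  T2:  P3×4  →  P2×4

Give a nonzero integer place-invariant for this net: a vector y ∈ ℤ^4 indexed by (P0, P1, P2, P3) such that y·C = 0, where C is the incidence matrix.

Incidence matrix C (rows=places, cols=transitions):
       T0   T1   T2
   P0   1    0    0
   P1  -3    0    0
   P2   0   -1    4
   P3   0    1   -4

Candidate y = [3, 1, 0, 0]; check y·C column-wise:
  col T0: 3·1 + 1·-3 = 0
  col T1: 3·0 + 1·0 + 0·-1 + 0·1 = 0
  col T2: 3·0 + 1·0 + 0·4 + 0·-4 = 0

y = (P0:3, P1:1, P2:0, P3:0)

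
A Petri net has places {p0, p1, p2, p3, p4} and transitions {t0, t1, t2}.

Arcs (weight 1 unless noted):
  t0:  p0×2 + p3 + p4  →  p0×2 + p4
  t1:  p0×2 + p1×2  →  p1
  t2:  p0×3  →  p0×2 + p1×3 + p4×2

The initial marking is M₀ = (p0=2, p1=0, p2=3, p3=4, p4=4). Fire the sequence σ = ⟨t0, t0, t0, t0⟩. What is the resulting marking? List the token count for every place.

step 1: fire t0:  (p0=2, p1=0, p2=3, p3=4, p4=4) → (p0=2, p1=0, p2=3, p3=3, p4=4)
step 2: fire t0:  (p0=2, p1=0, p2=3, p3=3, p4=4) → (p0=2, p1=0, p2=3, p3=2, p4=4)
step 3: fire t0:  (p0=2, p1=0, p2=3, p3=2, p4=4) → (p0=2, p1=0, p2=3, p3=1, p4=4)
step 4: fire t0:  (p0=2, p1=0, p2=3, p3=1, p4=4) → (p0=2, p1=0, p2=3, p3=0, p4=4)

(p0=2, p1=0, p2=3, p3=0, p4=4)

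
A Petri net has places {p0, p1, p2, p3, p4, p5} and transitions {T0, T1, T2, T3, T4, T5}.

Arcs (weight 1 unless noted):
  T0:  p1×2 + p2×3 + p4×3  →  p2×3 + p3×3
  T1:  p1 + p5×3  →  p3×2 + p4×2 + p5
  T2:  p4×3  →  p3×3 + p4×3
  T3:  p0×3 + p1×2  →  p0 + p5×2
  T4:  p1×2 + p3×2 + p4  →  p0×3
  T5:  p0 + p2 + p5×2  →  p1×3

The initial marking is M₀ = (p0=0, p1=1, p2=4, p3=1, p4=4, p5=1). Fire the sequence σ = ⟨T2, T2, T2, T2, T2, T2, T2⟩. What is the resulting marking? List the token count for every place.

step 1: fire T2:  (p0=0, p1=1, p2=4, p3=1, p4=4, p5=1) → (p0=0, p1=1, p2=4, p3=4, p4=4, p5=1)
step 2: fire T2:  (p0=0, p1=1, p2=4, p3=4, p4=4, p5=1) → (p0=0, p1=1, p2=4, p3=7, p4=4, p5=1)
step 3: fire T2:  (p0=0, p1=1, p2=4, p3=7, p4=4, p5=1) → (p0=0, p1=1, p2=4, p3=10, p4=4, p5=1)
step 4: fire T2:  (p0=0, p1=1, p2=4, p3=10, p4=4, p5=1) → (p0=0, p1=1, p2=4, p3=13, p4=4, p5=1)
step 5: fire T2:  (p0=0, p1=1, p2=4, p3=13, p4=4, p5=1) → (p0=0, p1=1, p2=4, p3=16, p4=4, p5=1)
step 6: fire T2:  (p0=0, p1=1, p2=4, p3=16, p4=4, p5=1) → (p0=0, p1=1, p2=4, p3=19, p4=4, p5=1)
step 7: fire T2:  (p0=0, p1=1, p2=4, p3=19, p4=4, p5=1) → (p0=0, p1=1, p2=4, p3=22, p4=4, p5=1)

(p0=0, p1=1, p2=4, p3=22, p4=4, p5=1)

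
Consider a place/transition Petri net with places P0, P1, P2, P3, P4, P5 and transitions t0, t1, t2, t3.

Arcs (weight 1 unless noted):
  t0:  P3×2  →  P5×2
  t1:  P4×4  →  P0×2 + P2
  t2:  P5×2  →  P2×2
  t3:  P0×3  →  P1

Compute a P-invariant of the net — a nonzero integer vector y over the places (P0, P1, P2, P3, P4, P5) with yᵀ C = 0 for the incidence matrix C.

y = (P0:2, P1:6, P2:0, P3:0, P4:1, P5:0)

Incidence matrix C (rows=places, cols=transitions):
       t0   t1   t2   t3
   P0   0    2    0   -3
   P1   0    0    0    1
   P2   0    1    2    0
   P3  -2    0    0    0
   P4   0   -4    0    0
   P5   2    0   -2    0

Candidate y = [2, 6, 0, 0, 1, 0]; check y·C column-wise:
  col t0: 2·0 + 6·0 + 0·-2 + 1·0 + 0·2 = 0
  col t1: 2·2 + 6·0 + 0·1 + 1·-4 = 0
  col t2: 2·0 + 6·0 + 0·2 + 1·0 + 0·-2 = 0
  col t3: 2·-3 + 6·1 + 1·0 = 0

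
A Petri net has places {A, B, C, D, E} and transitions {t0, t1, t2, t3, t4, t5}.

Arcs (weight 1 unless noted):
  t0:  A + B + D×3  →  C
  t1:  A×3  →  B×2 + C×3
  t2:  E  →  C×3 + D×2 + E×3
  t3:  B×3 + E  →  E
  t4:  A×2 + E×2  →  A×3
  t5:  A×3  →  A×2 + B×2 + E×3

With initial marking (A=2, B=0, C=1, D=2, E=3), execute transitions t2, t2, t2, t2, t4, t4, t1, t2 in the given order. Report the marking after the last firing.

step 1: fire t2:  (A=2, B=0, C=1, D=2, E=3) → (A=2, B=0, C=4, D=4, E=5)
step 2: fire t2:  (A=2, B=0, C=4, D=4, E=5) → (A=2, B=0, C=7, D=6, E=7)
step 3: fire t2:  (A=2, B=0, C=7, D=6, E=7) → (A=2, B=0, C=10, D=8, E=9)
step 4: fire t2:  (A=2, B=0, C=10, D=8, E=9) → (A=2, B=0, C=13, D=10, E=11)
step 5: fire t4:  (A=2, B=0, C=13, D=10, E=11) → (A=3, B=0, C=13, D=10, E=9)
step 6: fire t4:  (A=3, B=0, C=13, D=10, E=9) → (A=4, B=0, C=13, D=10, E=7)
step 7: fire t1:  (A=4, B=0, C=13, D=10, E=7) → (A=1, B=2, C=16, D=10, E=7)
step 8: fire t2:  (A=1, B=2, C=16, D=10, E=7) → (A=1, B=2, C=19, D=12, E=9)

(A=1, B=2, C=19, D=12, E=9)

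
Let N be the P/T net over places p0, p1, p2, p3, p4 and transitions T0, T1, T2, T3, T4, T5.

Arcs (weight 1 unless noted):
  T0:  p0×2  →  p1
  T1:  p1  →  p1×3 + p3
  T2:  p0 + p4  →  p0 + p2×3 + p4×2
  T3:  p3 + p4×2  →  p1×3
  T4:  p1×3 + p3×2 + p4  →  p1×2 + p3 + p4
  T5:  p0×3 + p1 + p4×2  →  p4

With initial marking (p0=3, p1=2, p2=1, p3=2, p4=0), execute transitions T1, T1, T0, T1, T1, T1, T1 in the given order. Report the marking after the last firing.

step 1: fire T1:  (p0=3, p1=2, p2=1, p3=2, p4=0) → (p0=3, p1=4, p2=1, p3=3, p4=0)
step 2: fire T1:  (p0=3, p1=4, p2=1, p3=3, p4=0) → (p0=3, p1=6, p2=1, p3=4, p4=0)
step 3: fire T0:  (p0=3, p1=6, p2=1, p3=4, p4=0) → (p0=1, p1=7, p2=1, p3=4, p4=0)
step 4: fire T1:  (p0=1, p1=7, p2=1, p3=4, p4=0) → (p0=1, p1=9, p2=1, p3=5, p4=0)
step 5: fire T1:  (p0=1, p1=9, p2=1, p3=5, p4=0) → (p0=1, p1=11, p2=1, p3=6, p4=0)
step 6: fire T1:  (p0=1, p1=11, p2=1, p3=6, p4=0) → (p0=1, p1=13, p2=1, p3=7, p4=0)
step 7: fire T1:  (p0=1, p1=13, p2=1, p3=7, p4=0) → (p0=1, p1=15, p2=1, p3=8, p4=0)

(p0=1, p1=15, p2=1, p3=8, p4=0)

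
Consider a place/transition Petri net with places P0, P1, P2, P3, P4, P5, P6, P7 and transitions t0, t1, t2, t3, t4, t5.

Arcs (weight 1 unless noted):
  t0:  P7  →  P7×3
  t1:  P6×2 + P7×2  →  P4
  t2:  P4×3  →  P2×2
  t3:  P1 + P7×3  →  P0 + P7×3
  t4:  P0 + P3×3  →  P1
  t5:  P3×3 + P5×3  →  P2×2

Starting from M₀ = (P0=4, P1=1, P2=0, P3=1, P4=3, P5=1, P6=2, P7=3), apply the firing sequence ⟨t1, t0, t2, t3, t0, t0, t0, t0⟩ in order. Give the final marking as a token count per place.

(P0=5, P1=0, P2=2, P3=1, P4=1, P5=1, P6=0, P7=11)

step 1: fire t1:  (P0=4, P1=1, P2=0, P3=1, P4=3, P5=1, P6=2, P7=3) → (P0=4, P1=1, P2=0, P3=1, P4=4, P5=1, P6=0, P7=1)
step 2: fire t0:  (P0=4, P1=1, P2=0, P3=1, P4=4, P5=1, P6=0, P7=1) → (P0=4, P1=1, P2=0, P3=1, P4=4, P5=1, P6=0, P7=3)
step 3: fire t2:  (P0=4, P1=1, P2=0, P3=1, P4=4, P5=1, P6=0, P7=3) → (P0=4, P1=1, P2=2, P3=1, P4=1, P5=1, P6=0, P7=3)
step 4: fire t3:  (P0=4, P1=1, P2=2, P3=1, P4=1, P5=1, P6=0, P7=3) → (P0=5, P1=0, P2=2, P3=1, P4=1, P5=1, P6=0, P7=3)
step 5: fire t0:  (P0=5, P1=0, P2=2, P3=1, P4=1, P5=1, P6=0, P7=3) → (P0=5, P1=0, P2=2, P3=1, P4=1, P5=1, P6=0, P7=5)
step 6: fire t0:  (P0=5, P1=0, P2=2, P3=1, P4=1, P5=1, P6=0, P7=5) → (P0=5, P1=0, P2=2, P3=1, P4=1, P5=1, P6=0, P7=7)
step 7: fire t0:  (P0=5, P1=0, P2=2, P3=1, P4=1, P5=1, P6=0, P7=7) → (P0=5, P1=0, P2=2, P3=1, P4=1, P5=1, P6=0, P7=9)
step 8: fire t0:  (P0=5, P1=0, P2=2, P3=1, P4=1, P5=1, P6=0, P7=9) → (P0=5, P1=0, P2=2, P3=1, P4=1, P5=1, P6=0, P7=11)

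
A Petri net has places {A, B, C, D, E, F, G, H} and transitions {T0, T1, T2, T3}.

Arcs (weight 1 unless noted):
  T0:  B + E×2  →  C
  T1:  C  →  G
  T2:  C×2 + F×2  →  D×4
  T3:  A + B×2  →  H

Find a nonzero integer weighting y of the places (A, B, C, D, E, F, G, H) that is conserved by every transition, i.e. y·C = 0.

Incidence matrix C (rows=places, cols=transitions):
       T0   T1   T2   T3
    A   0    0    0   -1
    B  -1    0    0   -2
    C   1   -1   -2    0
    D   0    0    4    0
    E  -2    0    0    0
    F   0    0   -2    0
    G   0    1    0    0
    H   0    0    0    1

Candidate y = [4, -2, 0, 0, 1, 0, 0, 0]; check y·C column-wise:
  col T0: 4·0 + -2·-1 + 0·1 + 1·-2 = 0
  col T1: 4·0 + -2·0 + 0·-1 + 1·0 + 0·1 = 0
  col T2: 4·0 + -2·0 + 0·-2 + 0·4 + 1·0 + 0·-2 = 0
  col T3: 4·-1 + -2·-2 + 1·0 + 0·1 = 0

y = (A:4, B:-2, C:0, D:0, E:1, F:0, G:0, H:0)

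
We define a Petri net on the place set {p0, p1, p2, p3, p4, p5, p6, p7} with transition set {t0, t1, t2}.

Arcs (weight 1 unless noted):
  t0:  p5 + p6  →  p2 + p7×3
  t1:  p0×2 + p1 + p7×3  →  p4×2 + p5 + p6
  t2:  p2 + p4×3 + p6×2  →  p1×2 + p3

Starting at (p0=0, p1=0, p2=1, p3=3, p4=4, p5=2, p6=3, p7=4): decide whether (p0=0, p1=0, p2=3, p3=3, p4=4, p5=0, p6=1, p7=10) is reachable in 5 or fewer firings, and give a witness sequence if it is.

step 1: fire t0:  (p0=0, p1=0, p2=1, p3=3, p4=4, p5=2, p6=3, p7=4) → (p0=0, p1=0, p2=2, p3=3, p4=4, p5=1, p6=2, p7=7)
step 2: fire t0:  (p0=0, p1=0, p2=2, p3=3, p4=4, p5=1, p6=2, p7=7) → (p0=0, p1=0, p2=3, p3=3, p4=4, p5=0, p6=1, p7=10)

YES — reachable via ⟨t0, t0⟩ (2 firings)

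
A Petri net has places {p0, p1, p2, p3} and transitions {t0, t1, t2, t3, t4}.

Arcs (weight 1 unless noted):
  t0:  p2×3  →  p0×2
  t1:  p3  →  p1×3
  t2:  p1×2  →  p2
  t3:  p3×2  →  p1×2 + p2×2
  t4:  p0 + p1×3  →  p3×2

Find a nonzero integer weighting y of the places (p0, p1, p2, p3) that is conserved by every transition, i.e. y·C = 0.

Incidence matrix C (rows=places, cols=transitions):
       t0   t1   t2   t3   t4
   p0   2    0    0    0   -1
   p1   0    3   -2    2   -3
   p2  -3    0    1    2    0
   p3   0   -1    0   -2    2

Candidate y = [3, 1, 2, 3]; check y·C column-wise:
  col t0: 3·2 + 1·0 + 2·-3 + 3·0 = 0
  col t1: 3·0 + 1·3 + 2·0 + 3·-1 = 0
  col t2: 3·0 + 1·-2 + 2·1 + 3·0 = 0
  col t3: 3·0 + 1·2 + 2·2 + 3·-2 = 0
  col t4: 3·-1 + 1·-3 + 2·0 + 3·2 = 0

y = (p0:3, p1:1, p2:2, p3:3)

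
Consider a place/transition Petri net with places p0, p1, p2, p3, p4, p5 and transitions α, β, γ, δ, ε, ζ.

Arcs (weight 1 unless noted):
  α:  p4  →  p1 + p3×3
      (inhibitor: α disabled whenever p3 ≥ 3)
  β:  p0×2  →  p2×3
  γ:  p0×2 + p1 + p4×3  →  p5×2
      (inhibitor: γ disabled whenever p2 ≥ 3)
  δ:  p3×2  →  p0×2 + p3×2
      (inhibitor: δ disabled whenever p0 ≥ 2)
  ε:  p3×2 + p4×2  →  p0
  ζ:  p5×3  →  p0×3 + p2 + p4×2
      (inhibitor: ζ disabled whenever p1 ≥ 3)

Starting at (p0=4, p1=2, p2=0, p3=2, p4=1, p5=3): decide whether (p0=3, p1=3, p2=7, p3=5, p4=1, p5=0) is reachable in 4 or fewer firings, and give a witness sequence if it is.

depth 0: 1 marking
depth 1: 4 markings reached so far
depth 2: 10 markings reached so far
depth 3: 17 markings reached so far
depth 4: 25 markings reached so far
target is not among the 25 markings reachable within 4 steps

NO — not reachable within 4 firings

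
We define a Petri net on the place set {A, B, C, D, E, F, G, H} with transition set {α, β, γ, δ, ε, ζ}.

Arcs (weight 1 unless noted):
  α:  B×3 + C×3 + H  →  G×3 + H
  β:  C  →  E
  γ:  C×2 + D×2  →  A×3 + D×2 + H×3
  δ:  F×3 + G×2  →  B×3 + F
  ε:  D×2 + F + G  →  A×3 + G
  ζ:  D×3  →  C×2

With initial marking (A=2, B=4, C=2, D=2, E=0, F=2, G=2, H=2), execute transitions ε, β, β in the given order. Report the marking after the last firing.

(A=5, B=4, C=0, D=0, E=2, F=1, G=2, H=2)

step 1: fire ε:  (A=2, B=4, C=2, D=2, E=0, F=2, G=2, H=2) → (A=5, B=4, C=2, D=0, E=0, F=1, G=2, H=2)
step 2: fire β:  (A=5, B=4, C=2, D=0, E=0, F=1, G=2, H=2) → (A=5, B=4, C=1, D=0, E=1, F=1, G=2, H=2)
step 3: fire β:  (A=5, B=4, C=1, D=0, E=1, F=1, G=2, H=2) → (A=5, B=4, C=0, D=0, E=2, F=1, G=2, H=2)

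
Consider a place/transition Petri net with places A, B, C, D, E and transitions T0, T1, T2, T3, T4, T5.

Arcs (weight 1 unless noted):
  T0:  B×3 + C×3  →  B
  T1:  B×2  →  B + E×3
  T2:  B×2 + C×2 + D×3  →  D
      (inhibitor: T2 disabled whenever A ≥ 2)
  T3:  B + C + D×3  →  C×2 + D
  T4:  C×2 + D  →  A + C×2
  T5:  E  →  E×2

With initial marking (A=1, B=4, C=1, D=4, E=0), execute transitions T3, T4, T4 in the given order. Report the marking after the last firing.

step 1: fire T3:  (A=1, B=4, C=1, D=4, E=0) → (A=1, B=3, C=2, D=2, E=0)
step 2: fire T4:  (A=1, B=3, C=2, D=2, E=0) → (A=2, B=3, C=2, D=1, E=0)
step 3: fire T4:  (A=2, B=3, C=2, D=1, E=0) → (A=3, B=3, C=2, D=0, E=0)

(A=3, B=3, C=2, D=0, E=0)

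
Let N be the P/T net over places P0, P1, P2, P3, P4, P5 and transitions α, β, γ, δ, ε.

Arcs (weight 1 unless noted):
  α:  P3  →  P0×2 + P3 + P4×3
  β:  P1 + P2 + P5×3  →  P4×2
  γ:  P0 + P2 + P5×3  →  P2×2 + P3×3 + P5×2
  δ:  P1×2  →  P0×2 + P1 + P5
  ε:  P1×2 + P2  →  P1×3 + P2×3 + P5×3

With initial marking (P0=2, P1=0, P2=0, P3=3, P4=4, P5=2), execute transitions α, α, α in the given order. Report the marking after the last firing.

step 1: fire α:  (P0=2, P1=0, P2=0, P3=3, P4=4, P5=2) → (P0=4, P1=0, P2=0, P3=3, P4=7, P5=2)
step 2: fire α:  (P0=4, P1=0, P2=0, P3=3, P4=7, P5=2) → (P0=6, P1=0, P2=0, P3=3, P4=10, P5=2)
step 3: fire α:  (P0=6, P1=0, P2=0, P3=3, P4=10, P5=2) → (P0=8, P1=0, P2=0, P3=3, P4=13, P5=2)

(P0=8, P1=0, P2=0, P3=3, P4=13, P5=2)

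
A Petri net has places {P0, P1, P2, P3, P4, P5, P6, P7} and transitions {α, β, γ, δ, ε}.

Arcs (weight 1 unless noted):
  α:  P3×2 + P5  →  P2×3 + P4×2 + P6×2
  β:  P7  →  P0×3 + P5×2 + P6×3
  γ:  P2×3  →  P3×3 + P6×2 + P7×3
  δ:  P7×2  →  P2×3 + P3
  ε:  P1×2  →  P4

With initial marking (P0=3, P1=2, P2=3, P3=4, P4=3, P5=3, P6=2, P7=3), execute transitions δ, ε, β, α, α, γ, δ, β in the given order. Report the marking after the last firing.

(P0=9, P1=0, P2=12, P3=5, P4=8, P5=5, P6=14, P7=0)

step 1: fire δ:  (P0=3, P1=2, P2=3, P3=4, P4=3, P5=3, P6=2, P7=3) → (P0=3, P1=2, P2=6, P3=5, P4=3, P5=3, P6=2, P7=1)
step 2: fire ε:  (P0=3, P1=2, P2=6, P3=5, P4=3, P5=3, P6=2, P7=1) → (P0=3, P1=0, P2=6, P3=5, P4=4, P5=3, P6=2, P7=1)
step 3: fire β:  (P0=3, P1=0, P2=6, P3=5, P4=4, P5=3, P6=2, P7=1) → (P0=6, P1=0, P2=6, P3=5, P4=4, P5=5, P6=5, P7=0)
step 4: fire α:  (P0=6, P1=0, P2=6, P3=5, P4=4, P5=5, P6=5, P7=0) → (P0=6, P1=0, P2=9, P3=3, P4=6, P5=4, P6=7, P7=0)
step 5: fire α:  (P0=6, P1=0, P2=9, P3=3, P4=6, P5=4, P6=7, P7=0) → (P0=6, P1=0, P2=12, P3=1, P4=8, P5=3, P6=9, P7=0)
step 6: fire γ:  (P0=6, P1=0, P2=12, P3=1, P4=8, P5=3, P6=9, P7=0) → (P0=6, P1=0, P2=9, P3=4, P4=8, P5=3, P6=11, P7=3)
step 7: fire δ:  (P0=6, P1=0, P2=9, P3=4, P4=8, P5=3, P6=11, P7=3) → (P0=6, P1=0, P2=12, P3=5, P4=8, P5=3, P6=11, P7=1)
step 8: fire β:  (P0=6, P1=0, P2=12, P3=5, P4=8, P5=3, P6=11, P7=1) → (P0=9, P1=0, P2=12, P3=5, P4=8, P5=5, P6=14, P7=0)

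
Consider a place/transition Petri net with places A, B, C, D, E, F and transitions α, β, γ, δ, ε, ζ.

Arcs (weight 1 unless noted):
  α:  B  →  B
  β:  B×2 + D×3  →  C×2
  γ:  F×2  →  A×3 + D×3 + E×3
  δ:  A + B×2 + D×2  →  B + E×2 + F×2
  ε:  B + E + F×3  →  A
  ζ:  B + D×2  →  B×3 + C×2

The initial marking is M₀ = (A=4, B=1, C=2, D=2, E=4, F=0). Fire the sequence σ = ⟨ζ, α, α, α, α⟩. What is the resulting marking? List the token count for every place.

step 1: fire ζ:  (A=4, B=1, C=2, D=2, E=4, F=0) → (A=4, B=3, C=4, D=0, E=4, F=0)
step 2: fire α:  (A=4, B=3, C=4, D=0, E=4, F=0) → (A=4, B=3, C=4, D=0, E=4, F=0)
step 3: fire α:  (A=4, B=3, C=4, D=0, E=4, F=0) → (A=4, B=3, C=4, D=0, E=4, F=0)
step 4: fire α:  (A=4, B=3, C=4, D=0, E=4, F=0) → (A=4, B=3, C=4, D=0, E=4, F=0)
step 5: fire α:  (A=4, B=3, C=4, D=0, E=4, F=0) → (A=4, B=3, C=4, D=0, E=4, F=0)

(A=4, B=3, C=4, D=0, E=4, F=0)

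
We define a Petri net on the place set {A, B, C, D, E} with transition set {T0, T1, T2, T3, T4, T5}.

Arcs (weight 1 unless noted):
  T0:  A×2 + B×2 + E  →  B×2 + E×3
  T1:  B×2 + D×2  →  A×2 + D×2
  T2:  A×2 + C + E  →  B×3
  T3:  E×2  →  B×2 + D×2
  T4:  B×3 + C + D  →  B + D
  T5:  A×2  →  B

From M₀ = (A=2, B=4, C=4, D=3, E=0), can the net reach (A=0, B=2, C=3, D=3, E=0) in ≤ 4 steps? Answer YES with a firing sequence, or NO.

step 1: fire T1:  (A=2, B=4, C=4, D=3, E=0) → (A=4, B=2, C=4, D=3, E=0)
step 2: fire T5:  (A=4, B=2, C=4, D=3, E=0) → (A=2, B=3, C=4, D=3, E=0)
step 3: fire T4:  (A=2, B=3, C=4, D=3, E=0) → (A=2, B=1, C=3, D=3, E=0)
step 4: fire T5:  (A=2, B=1, C=3, D=3, E=0) → (A=0, B=2, C=3, D=3, E=0)

YES — reachable via ⟨T1, T5, T4, T5⟩ (4 firings)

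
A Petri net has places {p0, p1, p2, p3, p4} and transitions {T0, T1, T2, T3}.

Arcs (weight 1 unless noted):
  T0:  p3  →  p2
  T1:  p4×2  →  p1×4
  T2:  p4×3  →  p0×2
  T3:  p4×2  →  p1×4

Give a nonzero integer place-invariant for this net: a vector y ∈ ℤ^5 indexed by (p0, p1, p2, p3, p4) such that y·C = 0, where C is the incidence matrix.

y = (p0:0, p1:0, p2:1, p3:1, p4:0)

Incidence matrix C (rows=places, cols=transitions):
       T0   T1   T2   T3
   p0   0    0    2    0
   p1   0    4    0    4
   p2   1    0    0    0
   p3  -1    0    0    0
   p4   0   -2   -3   -2

Candidate y = [0, 0, 1, 1, 0]; check y·C column-wise:
  col T0: 1·1 + 1·-1 = 0
  col T1: 0·4 + 1·0 + 1·0 + 0·-2 = 0
  col T2: 0·2 + 1·0 + 1·0 + 0·-3 = 0
  col T3: 0·4 + 1·0 + 1·0 + 0·-2 = 0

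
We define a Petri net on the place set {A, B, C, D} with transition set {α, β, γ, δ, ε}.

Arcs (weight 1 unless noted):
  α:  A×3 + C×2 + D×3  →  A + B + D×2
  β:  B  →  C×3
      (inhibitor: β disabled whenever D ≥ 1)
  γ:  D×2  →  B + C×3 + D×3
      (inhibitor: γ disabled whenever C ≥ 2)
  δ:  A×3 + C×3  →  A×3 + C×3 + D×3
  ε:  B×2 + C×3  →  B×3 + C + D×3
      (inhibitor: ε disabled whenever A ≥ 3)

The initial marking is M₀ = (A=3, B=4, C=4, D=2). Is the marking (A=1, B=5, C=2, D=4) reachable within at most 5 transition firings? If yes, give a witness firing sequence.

step 1: fire δ:  (A=3, B=4, C=4, D=2) → (A=3, B=4, C=4, D=5)
step 2: fire α:  (A=3, B=4, C=4, D=5) → (A=1, B=5, C=2, D=4)

YES — reachable via ⟨δ, α⟩ (2 firings)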